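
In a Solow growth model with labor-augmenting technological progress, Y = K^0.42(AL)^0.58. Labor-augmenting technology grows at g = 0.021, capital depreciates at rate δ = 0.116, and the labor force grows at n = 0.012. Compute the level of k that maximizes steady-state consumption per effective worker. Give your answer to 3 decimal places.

k_gold ≈ 5.970

n + g + δ = 0.012 + 0.021 + 0.116 = 0.149.
Golden rule sets MPK = n+g+δ: 0.42·k^(0.42−1) = 0.149, so k_gold = (0.42/0.149)^(1/0.58) ≈ 5.9700.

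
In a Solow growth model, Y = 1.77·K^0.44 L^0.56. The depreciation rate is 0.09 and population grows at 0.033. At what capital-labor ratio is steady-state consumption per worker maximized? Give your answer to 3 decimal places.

The effective depreciation rate is n + δ = 0.033 + 0.09 = 0.123.
At the golden rule the marginal product of capital equals n+δ: 0.44·1.77·k^(0.44−1) = 0.123. Solving, k_gold = (0.44·1.77/0.123)^(1/0.56) ≈ 26.9952.

k_gold ≈ 26.995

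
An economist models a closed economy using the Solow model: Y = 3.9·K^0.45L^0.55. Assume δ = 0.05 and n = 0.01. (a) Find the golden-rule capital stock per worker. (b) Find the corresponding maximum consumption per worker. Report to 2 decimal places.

(a) k_gold ≈ 463.11; (b) c_gold ≈ 33.96

Capital per worker breaks even when investment replaces (n + δ)·k; here n + δ = 0.06.
Golden rule sets MPK = n+δ: 0.45·3.9·k^(0.45−1) = 0.06, so k_gold = (0.45·3.9/0.06)^(1/0.55) ≈ 463.1092.
y_gold = 3.9·463.1092^0.45 ≈ 61.7479; c_gold = y_gold − 0.06·k_gold ≈ 33.9613.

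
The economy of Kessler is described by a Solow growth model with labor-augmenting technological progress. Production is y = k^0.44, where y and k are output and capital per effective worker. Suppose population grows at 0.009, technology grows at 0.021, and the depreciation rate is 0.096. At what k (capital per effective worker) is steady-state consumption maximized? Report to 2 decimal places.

The effective depreciation rate is n + g + δ = 0.009 + 0.021 + 0.096 = 0.126.
Setting f'(k) = n+g+δ gives 0.44·k^(0.44−1) = 0.126, hence k_gold = (0.44/0.126)^(1/0.56) ≈ 9.3280.

k_gold ≈ 9.33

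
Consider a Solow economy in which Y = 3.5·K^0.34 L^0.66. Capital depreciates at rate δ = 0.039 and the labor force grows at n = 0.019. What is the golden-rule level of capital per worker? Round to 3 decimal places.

k_gold ≈ 97.288

Break-even investment rate: n + δ = 0.019 + 0.039 = 0.058.
At the golden rule the marginal product of capital equals n+δ: 0.34·3.5·k^(0.34−1) = 0.058. Solving, k_gold = (0.34·3.5/0.058)^(1/0.66) ≈ 97.2879.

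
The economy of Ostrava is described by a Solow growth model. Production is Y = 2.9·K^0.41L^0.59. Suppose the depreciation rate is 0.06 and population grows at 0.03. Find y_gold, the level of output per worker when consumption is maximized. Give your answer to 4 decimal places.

Break-even investment rate: n + δ = 0.03 + 0.06 = 0.09.
Golden rule sets MPK = n+δ: 0.41·2.9·k^(0.41−1) = 0.09, so k_gold = (0.41·2.9/0.09)^(1/0.59) ≈ 79.4140.
Output: y_gold = 2.9·k_gold^0.41 = 2.9·79.4140^0.41 ≈ 17.4323.

y_gold ≈ 17.4323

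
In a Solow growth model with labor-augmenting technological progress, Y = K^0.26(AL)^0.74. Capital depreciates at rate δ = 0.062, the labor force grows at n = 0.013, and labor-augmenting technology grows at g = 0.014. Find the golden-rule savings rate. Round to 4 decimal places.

s_gold = 0.2600

Capital per effective worker breaks even when investment replaces (n + g + δ)·k; here n + g + δ = 0.089.
At the golden rule MPK = n+g+δ, and in any Cobb-Douglas steady state s = (n+g+δ)·k/y = MPK·k/y = capital's share 0.26.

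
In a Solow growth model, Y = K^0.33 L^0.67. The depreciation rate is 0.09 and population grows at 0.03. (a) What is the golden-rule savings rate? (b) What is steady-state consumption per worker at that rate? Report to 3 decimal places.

(a) s_gold = 0.330; (b) c_gold ≈ 1.103

Capital per worker breaks even when investment replaces (n + δ)·k; here n + δ = 0.12.
For Cobb-Douglas, s_gold equals capital's share: s_gold = 0.33.
Golden rule sets MPK = n+δ: 0.33·k^(0.33−1) = 0.12, so k_gold = (0.33/0.12)^(1/0.67) ≈ 4.5261.
y_gold = 4.5261^0.33 ≈ 1.6458; c_gold = (1−0.33)·y_gold ≈ 1.1027.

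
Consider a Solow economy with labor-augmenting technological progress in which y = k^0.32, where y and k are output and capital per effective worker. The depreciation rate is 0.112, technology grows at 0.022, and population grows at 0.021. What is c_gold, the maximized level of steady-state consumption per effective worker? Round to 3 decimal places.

c_gold ≈ 0.956

Capital per effective worker breaks even when investment replaces (n + g + δ)·k; here n + g + δ = 0.155.
At the golden rule the marginal product of capital equals n+g+δ: 0.32·k^(0.32−1) = 0.155. Solving, k_gold = (0.32/0.155)^(1/0.68) ≈ 2.9038.
y_gold = 2.9038^0.32 ≈ 1.4065.
c_gold = y_gold − (n+g+δ)·k_gold = 1.4065 − 0.155·2.9038 ≈ 0.9564.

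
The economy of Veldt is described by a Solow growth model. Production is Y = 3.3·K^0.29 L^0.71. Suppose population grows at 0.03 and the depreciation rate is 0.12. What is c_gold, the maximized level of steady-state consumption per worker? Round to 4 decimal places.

c_gold ≈ 4.9946

Break-even investment rate: n + δ = 0.03 + 0.12 = 0.15.
Maximizing c = f(k) − (n+δ)·k gives f'(k) = n+δ, i.e. 0.29·3.3·k^(0.29−1) = 0.15, so k_gold = (0.29·3.3/0.15)^(1/0.71) ≈ 13.6004.
y_gold = 3.3·13.6004^0.29 ≈ 7.0347.
c_gold = y_gold − (n+δ)·k_gold = 7.0347 − 0.15·13.6004 ≈ 4.9946.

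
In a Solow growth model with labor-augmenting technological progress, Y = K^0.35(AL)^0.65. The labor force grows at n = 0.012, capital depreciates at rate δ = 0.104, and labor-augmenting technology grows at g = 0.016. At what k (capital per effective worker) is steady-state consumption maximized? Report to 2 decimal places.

k_gold ≈ 4.48

The effective depreciation rate is n + g + δ = 0.012 + 0.016 + 0.104 = 0.132.
Setting f'(k) = n+g+δ gives 0.35·k^(0.35−1) = 0.132, hence k_gold = (0.35/0.132)^(1/0.65) ≈ 4.4826.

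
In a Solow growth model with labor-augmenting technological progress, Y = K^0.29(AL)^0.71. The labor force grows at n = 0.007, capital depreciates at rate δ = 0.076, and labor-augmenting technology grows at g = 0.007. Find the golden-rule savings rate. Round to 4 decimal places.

Break-even investment rate: n + g + δ = 0.007 + 0.007 + 0.076 = 0.09.
At the golden rule MPK = n+g+δ, and in any Cobb-Douglas steady state s = (n+g+δ)·k/y = MPK·k/y = capital's share 0.29.

s_gold = 0.2900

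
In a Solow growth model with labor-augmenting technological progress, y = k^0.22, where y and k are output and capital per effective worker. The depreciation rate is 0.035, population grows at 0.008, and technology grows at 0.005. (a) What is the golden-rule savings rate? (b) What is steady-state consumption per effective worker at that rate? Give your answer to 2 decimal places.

n + g + δ = 0.008 + 0.005 + 0.035 = 0.048.
For Cobb-Douglas, s_gold equals capital's share: s_gold = 0.22.
Golden rule sets MPK = n+g+δ: 0.22·k^(0.22−1) = 0.048, so k_gold = (0.22/0.048)^(1/0.78) ≈ 7.0416.
y_gold = 7.0416^0.22 ≈ 1.5363; c_gold = (1−0.22)·y_gold ≈ 1.1983.

(a) s_gold = 0.22; (b) c_gold ≈ 1.20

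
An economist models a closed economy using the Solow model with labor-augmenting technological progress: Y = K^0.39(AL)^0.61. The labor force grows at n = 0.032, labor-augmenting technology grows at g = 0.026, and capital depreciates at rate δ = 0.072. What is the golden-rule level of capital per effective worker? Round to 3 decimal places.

Break-even investment rate: n + g + δ = 0.032 + 0.026 + 0.072 = 0.13.
Maximizing c = f(k) − (n+g+δ)·k gives f'(k) = n+g+δ, i.e. 0.39·k^(0.39−1) = 0.13, so k_gold = (0.39/0.13)^(1/0.61) ≈ 6.0557.

k_gold ≈ 6.056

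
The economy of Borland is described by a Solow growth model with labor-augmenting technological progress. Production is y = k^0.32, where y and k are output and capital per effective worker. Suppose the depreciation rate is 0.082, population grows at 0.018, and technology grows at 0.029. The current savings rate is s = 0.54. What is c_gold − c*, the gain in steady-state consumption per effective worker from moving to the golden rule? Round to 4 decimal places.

Δc ≈ 0.1404

The effective depreciation rate is n + g + δ = 0.018 + 0.029 + 0.082 = 0.129.
Current steady state (s = 0.54): k* = (0.54/0.129)^(1/0.68) ≈ 8.2114, y* = 8.2114^0.32 ≈ 1.9616, c* = (1−0.54)·1.9616 ≈ 0.9023.
At the golden rule the marginal product of capital equals n+g+δ: 0.32·k^(0.32−1) = 0.129. Solving, k_gold = (0.32/0.129)^(1/0.68) ≈ 3.8040.
y_gold = 3.8040^0.32 ≈ 1.5335, c_gold = y_gold − 0.129·k_gold ≈ 1.0428.
Gain: Δc = 1.0428 − 0.9023 ≈ 0.1404.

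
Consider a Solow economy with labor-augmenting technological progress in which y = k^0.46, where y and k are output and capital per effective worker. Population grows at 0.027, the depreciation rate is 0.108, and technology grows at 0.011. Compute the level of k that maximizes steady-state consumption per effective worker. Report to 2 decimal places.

n + g + δ = 0.027 + 0.011 + 0.108 = 0.146.
At the golden rule the marginal product of capital equals n+g+δ: 0.46·k^(0.46−1) = 0.146. Solving, k_gold = (0.46/0.146)^(1/0.54) ≈ 8.3748.

k_gold ≈ 8.37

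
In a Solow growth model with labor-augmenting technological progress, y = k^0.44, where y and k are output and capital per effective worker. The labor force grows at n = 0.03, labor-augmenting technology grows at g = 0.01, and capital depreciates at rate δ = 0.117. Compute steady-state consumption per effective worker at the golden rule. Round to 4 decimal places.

The effective depreciation rate is n + g + δ = 0.03 + 0.01 + 0.117 = 0.157.
Maximizing c = f(k) − (n+g+δ)·k gives f'(k) = n+g+δ, i.e. 0.44·k^(0.44−1) = 0.157, so k_gold = (0.44/0.157)^(1/0.56) ≈ 6.2980.
y_gold = 6.2980^0.44 ≈ 2.2472.
c_gold = y_gold − (n+g+δ)·k_gold = 2.2472 − 0.157·6.2980 ≈ 1.2585.

c_gold ≈ 1.2585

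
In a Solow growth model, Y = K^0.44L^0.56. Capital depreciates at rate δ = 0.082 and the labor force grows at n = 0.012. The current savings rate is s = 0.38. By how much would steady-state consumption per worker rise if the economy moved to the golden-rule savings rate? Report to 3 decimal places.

Break-even investment rate: n + δ = 0.012 + 0.082 = 0.094.
Current steady state (s = 0.38): k* = (0.38/0.094)^(1/0.56) ≈ 12.1147, y* = 12.1147^0.44 ≈ 2.9968, c* = (1−0.38)·2.9968 ≈ 1.8580.
Setting f'(k) = n+δ gives 0.44·k^(0.44−1) = 0.094, hence k_gold = (0.44/0.094)^(1/0.56) ≈ 15.7401.
y_gold = 15.7401^0.44 ≈ 3.3627, c_gold = y_gold − 0.094·k_gold ≈ 1.8831.
Gain: Δc = 1.8831 − 1.8580 ≈ 0.0251.

Δc ≈ 0.025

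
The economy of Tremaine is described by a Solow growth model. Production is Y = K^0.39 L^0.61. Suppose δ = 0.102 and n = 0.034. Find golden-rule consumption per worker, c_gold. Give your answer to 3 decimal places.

The effective depreciation rate is n + δ = 0.034 + 0.102 = 0.136.
Maximizing c = f(k) − (n+δ)·k gives f'(k) = n+δ, i.e. 0.39·k^(0.39−1) = 0.136, so k_gold = (0.39/0.136)^(1/0.61) ≈ 5.6240.
y_gold = 5.6240^0.39 ≈ 1.9612.
c_gold = y_gold − (n+δ)·k_gold = 1.9612 − 0.136·5.6240 ≈ 1.1963.

c_gold ≈ 1.196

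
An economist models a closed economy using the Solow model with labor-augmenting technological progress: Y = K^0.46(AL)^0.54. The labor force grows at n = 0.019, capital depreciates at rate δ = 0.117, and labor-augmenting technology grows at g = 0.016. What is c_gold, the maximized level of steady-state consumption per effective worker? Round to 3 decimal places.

n + g + δ = 0.019 + 0.016 + 0.117 = 0.152.
Golden rule sets MPK = n+g+δ: 0.46·k^(0.46−1) = 0.152, so k_gold = (0.46/0.152)^(1/0.54) ≈ 7.7729.
y_gold = 7.7729^0.46 ≈ 2.5684.
c_gold = y_gold − (n+g+δ)·k_gold = 2.5684 − 0.152·7.7729 ≈ 1.3870.

c_gold ≈ 1.387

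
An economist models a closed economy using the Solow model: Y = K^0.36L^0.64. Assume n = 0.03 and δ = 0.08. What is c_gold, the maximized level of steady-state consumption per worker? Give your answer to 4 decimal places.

n + δ = 0.03 + 0.08 = 0.11.
At the golden rule the marginal product of capital equals n+δ: 0.36·k^(0.36−1) = 0.11. Solving, k_gold = (0.36/0.11)^(1/0.64) ≈ 6.3760.
y_gold = 6.3760^0.36 ≈ 1.9482.
c_gold = y_gold − (n+δ)·k_gold = 1.9482 − 0.11·6.3760 ≈ 1.2469.

c_gold ≈ 1.2469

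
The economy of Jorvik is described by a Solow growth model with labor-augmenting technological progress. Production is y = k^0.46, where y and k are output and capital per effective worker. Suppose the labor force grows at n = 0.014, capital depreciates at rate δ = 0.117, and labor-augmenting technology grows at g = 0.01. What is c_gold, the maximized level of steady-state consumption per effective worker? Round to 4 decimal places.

c_gold ≈ 1.4786

Break-even investment rate: n + g + δ = 0.014 + 0.01 + 0.117 = 0.141.
At the golden rule the marginal product of capital equals n+g+δ: 0.46·k^(0.46−1) = 0.141. Solving, k_gold = (0.46/0.141)^(1/0.54) ≈ 8.9330.
y_gold = 8.9330^0.46 ≈ 2.7382.
c_gold = y_gold − (n+g+δ)·k_gold = 2.7382 − 0.141·8.9330 ≈ 1.4786.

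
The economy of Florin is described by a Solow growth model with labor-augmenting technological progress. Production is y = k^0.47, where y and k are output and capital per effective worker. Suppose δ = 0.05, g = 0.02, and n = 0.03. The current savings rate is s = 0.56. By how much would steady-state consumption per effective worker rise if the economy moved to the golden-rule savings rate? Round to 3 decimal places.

Δc ≈ 0.063

Capital per effective worker breaks even when investment replaces (n + g + δ)·k; here n + g + δ = 0.1.
Current steady state (s = 0.56): k* = (0.56/0.1)^(1/0.53) ≈ 25.8033, y* = 25.8033^0.47 ≈ 4.6077, c* = (1−0.56)·4.6077 ≈ 2.0274.
Setting f'(k) = n+g+δ gives 0.47·k^(0.47−1) = 0.1, hence k_gold = (0.47/0.1)^(1/0.53) ≈ 18.5400.
y_gold = 18.5400^0.47 ≈ 3.9447, c_gold = y_gold − 0.1·k_gold ≈ 2.0907.
Gain: Δc = 2.0907 − 2.0274 ≈ 0.0633.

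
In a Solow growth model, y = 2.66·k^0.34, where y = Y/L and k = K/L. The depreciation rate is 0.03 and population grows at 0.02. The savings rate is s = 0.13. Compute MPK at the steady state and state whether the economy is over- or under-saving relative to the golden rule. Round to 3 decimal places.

under-saving; MPK ≈ 0.131

The effective depreciation rate is n + δ = 0.02 + 0.03 = 0.05.
Steady-state k*: s·A·k^0.34 = 0.05·k gives k* = (0.13·2.66/0.05)^(1/0.66) ≈ 18.7287.
MPK = 0.34·2.66·18.7287^(-0.66) ≈ 0.1308.
MPK > n+δ = 0.05, so the economy is dynamically efficient (under-saving).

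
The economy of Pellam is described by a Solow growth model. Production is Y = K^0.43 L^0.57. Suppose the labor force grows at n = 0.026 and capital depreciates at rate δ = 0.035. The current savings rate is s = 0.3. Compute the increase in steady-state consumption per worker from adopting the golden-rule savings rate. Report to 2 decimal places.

Δc ≈ 0.16

The effective depreciation rate is n + δ = 0.026 + 0.035 = 0.061.
Current steady state (s = 0.3): k* = (0.3/0.061)^(1/0.57) ≈ 16.3557, y* = 16.3557^0.43 ≈ 3.3257, c* = (1−0.3)·3.3257 ≈ 2.3280.
Setting f'(k) = n+δ gives 0.43·k^(0.43−1) = 0.061, hence k_gold = (0.43/0.061)^(1/0.57) ≈ 30.7583.
y_gold = 30.7583^0.43 ≈ 4.3634, c_gold = y_gold − 0.061·k_gold ≈ 2.4871.
Gain: Δc = 2.4871 − 2.3280 ≈ 0.1592.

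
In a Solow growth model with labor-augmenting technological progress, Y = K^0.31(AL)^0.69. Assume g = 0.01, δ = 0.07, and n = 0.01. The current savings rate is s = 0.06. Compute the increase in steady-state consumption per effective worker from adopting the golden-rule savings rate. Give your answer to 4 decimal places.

Δc ≈ 0.4193

n + g + δ = 0.01 + 0.01 + 0.07 = 0.09.
Current steady state (s = 0.06): k* = (0.06/0.09)^(1/0.69) ≈ 0.5556, y* = 0.5556^0.31 ≈ 0.8335, c* = (1−0.06)·0.8335 ≈ 0.7835.
Maximizing c = f(k) − (n+g+δ)·k gives f'(k) = n+g+δ, i.e. 0.31·k^(0.31−1) = 0.09, so k_gold = (0.31/0.09)^(1/0.69) ≈ 6.0039.
y_gold = 6.0039^0.31 ≈ 1.7431, c_gold = y_gold − 0.09·k_gold ≈ 1.2027.
Gain: Δc = 1.2027 − 0.7835 ≈ 0.4193.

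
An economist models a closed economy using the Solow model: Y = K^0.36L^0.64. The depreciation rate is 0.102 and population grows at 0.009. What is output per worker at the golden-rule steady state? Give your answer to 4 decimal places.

y_gold ≈ 1.9383

Capital per worker breaks even when investment replaces (n + δ)·k; here n + δ = 0.111.
At the golden rule the marginal product of capital equals n+δ: 0.36·k^(0.36−1) = 0.111. Solving, k_gold = (0.36/0.111)^(1/0.64) ≈ 6.2865.
Output: y_gold = k_gold^0.36 = 6.2865^0.36 ≈ 1.9383.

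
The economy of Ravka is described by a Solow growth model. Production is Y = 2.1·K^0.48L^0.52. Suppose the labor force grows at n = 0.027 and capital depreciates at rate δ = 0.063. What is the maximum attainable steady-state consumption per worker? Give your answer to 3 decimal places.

n + δ = 0.027 + 0.063 = 0.09.
Setting f'(k) = n+δ gives 0.48·2.1·k^(0.48−1) = 0.09, hence k_gold = (0.48·2.1/0.09)^(1/0.52) ≈ 104.1662.
y_gold = 2.1·104.1662^0.48 ≈ 19.5312.
c_gold = y_gold − (n+δ)·k_gold = 19.5312 − 0.09·104.1662 ≈ 10.1562.

c_gold ≈ 10.156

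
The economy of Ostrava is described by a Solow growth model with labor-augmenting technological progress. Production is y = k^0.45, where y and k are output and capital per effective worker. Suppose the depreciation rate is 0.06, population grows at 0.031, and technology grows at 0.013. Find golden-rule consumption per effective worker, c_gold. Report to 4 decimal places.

c_gold ≈ 1.8234

Break-even investment rate: n + g + δ = 0.031 + 0.013 + 0.06 = 0.104.
Setting f'(k) = n+g+δ gives 0.45·k^(0.45−1) = 0.104, hence k_gold = (0.45/0.104)^(1/0.55) ≈ 14.3446.
y_gold = 14.3446^0.45 ≈ 3.3152.
c_gold = y_gold − (n+g+δ)·k_gold = 3.3152 − 0.104·14.3446 ≈ 1.8234.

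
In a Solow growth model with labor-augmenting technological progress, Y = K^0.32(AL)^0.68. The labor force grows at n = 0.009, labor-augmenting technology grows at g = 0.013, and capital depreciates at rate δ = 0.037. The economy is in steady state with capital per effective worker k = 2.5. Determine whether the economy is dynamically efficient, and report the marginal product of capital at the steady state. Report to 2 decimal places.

n + g + δ = 0.009 + 0.013 + 0.037 = 0.059.
MPK = 0.32·k^(0.32−1) = 0.32·2.5^(-0.68) ≈ 0.1716.
MPK > 0.059, so the economy is dynamically efficient (under-saving).

dynamically efficient; MPK ≈ 0.17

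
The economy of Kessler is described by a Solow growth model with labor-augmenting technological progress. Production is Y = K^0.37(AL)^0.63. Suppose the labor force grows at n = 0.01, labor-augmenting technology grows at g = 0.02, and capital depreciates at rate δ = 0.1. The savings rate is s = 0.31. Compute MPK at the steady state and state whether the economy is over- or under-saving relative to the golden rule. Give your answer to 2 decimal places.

Break-even investment rate: n + g + δ = 0.01 + 0.02 + 0.1 = 0.13.
Steady-state k*: s·k^0.37 = 0.13·k gives k* = (0.31/0.13)^(1/0.63) ≈ 3.9726.
MPK = 0.37·3.9726^(-0.63) ≈ 0.1552.
MPK > n+g+δ = 0.13, so the economy is dynamically efficient (under-saving).

under-saving; MPK ≈ 0.16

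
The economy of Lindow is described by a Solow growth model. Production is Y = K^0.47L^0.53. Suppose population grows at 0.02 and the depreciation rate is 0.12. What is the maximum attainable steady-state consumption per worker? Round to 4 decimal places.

c_gold ≈ 1.5513

Capital per worker breaks even when investment replaces (n + δ)·k; here n + δ = 0.14.
At the golden rule the marginal product of capital equals n+δ: 0.47·k^(0.47−1) = 0.14. Solving, k_gold = (0.47/0.14)^(1/0.53) ≈ 9.8264.
y_gold = 9.8264^0.47 ≈ 2.9270.
c_gold = y_gold − (n+δ)·k_gold = 2.9270 − 0.14·9.8264 ≈ 1.5513.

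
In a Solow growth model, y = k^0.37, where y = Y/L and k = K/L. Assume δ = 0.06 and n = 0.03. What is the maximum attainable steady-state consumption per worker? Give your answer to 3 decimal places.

n + δ = 0.03 + 0.06 = 0.09.
Setting f'(k) = n+δ gives 0.37·k^(0.37−1) = 0.09, hence k_gold = (0.37/0.09)^(1/0.63) ≈ 9.4306.
y_gold = 9.4306^0.37 ≈ 2.2939.
c_gold = y_gold − (n+δ)·k_gold = 2.2939 − 0.09·9.4306 ≈ 1.4452.

c_gold ≈ 1.445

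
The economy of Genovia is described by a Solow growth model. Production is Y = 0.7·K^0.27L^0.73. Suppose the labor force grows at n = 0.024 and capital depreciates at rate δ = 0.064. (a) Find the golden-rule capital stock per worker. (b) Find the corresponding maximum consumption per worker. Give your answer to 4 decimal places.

(a) k_gold ≈ 2.8495; (b) c_gold ≈ 0.6780

n + δ = 0.024 + 0.064 = 0.088.
Golden rule sets MPK = n+δ: 0.27·0.7·k^(0.27−1) = 0.088, so k_gold = (0.27·0.7/0.088)^(1/0.73) ≈ 2.8495.
y_gold = 0.7·2.8495^0.27 ≈ 0.9287; c_gold = y_gold − 0.088·k_gold ≈ 0.6780.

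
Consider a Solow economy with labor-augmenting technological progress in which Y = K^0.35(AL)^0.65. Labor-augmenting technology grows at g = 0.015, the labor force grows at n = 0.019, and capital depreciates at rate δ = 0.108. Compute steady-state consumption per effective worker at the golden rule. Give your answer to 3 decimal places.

Break-even investment rate: n + g + δ = 0.019 + 0.015 + 0.108 = 0.142.
At the golden rule the marginal product of capital equals n+g+δ: 0.35·k^(0.35−1) = 0.142. Solving, k_gold = (0.35/0.142)^(1/0.65) ≈ 4.0062.
y_gold = 4.0062^0.35 ≈ 1.6254.
c_gold = y_gold − (n+g+δ)·k_gold = 1.6254 − 0.142·4.0062 ≈ 1.0565.

c_gold ≈ 1.057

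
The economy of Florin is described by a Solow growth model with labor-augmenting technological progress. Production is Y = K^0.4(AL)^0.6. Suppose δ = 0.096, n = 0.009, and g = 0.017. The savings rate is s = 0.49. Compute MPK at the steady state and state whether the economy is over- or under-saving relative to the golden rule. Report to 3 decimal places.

over-saving; MPK ≈ 0.100

n + g + δ = 0.009 + 0.017 + 0.096 = 0.122.
Steady-state k*: s·k^0.4 = 0.122·k gives k* = (0.49/0.122)^(1/0.6) ≈ 10.1483.
MPK = 0.4·10.1483^(-0.6) ≈ 0.0996.
MPK < n+g+δ = 0.122, so the economy is dynamically inefficient (over-saving).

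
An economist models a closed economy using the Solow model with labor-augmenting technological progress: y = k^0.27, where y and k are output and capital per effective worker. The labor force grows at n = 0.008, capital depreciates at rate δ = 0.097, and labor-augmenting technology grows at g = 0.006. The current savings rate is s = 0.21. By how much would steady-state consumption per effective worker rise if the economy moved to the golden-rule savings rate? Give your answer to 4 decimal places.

Δc ≈ 0.0141

Capital per effective worker breaks even when investment replaces (n + g + δ)·k; here n + g + δ = 0.111.
Current steady state (s = 0.21): k* = (0.21/0.111)^(1/0.73) ≈ 2.3950, y* = 2.3950^0.27 ≈ 1.2659, c* = (1−0.21)·1.2659 ≈ 1.0001.
At the golden rule the marginal product of capital equals n+g+δ: 0.27·k^(0.27−1) = 0.111. Solving, k_gold = (0.27/0.111)^(1/0.73) ≈ 3.3793.
y_gold = 3.3793^0.27 ≈ 1.3893, c_gold = y_gold − 0.111·k_gold ≈ 1.0142.
Gain: Δc = 1.0142 − 1.0001 ≈ 0.0141.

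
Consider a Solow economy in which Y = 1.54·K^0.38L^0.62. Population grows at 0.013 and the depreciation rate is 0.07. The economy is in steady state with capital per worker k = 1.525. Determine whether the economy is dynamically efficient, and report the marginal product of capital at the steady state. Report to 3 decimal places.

dynamically efficient; MPK ≈ 0.450

Break-even investment rate: n + δ = 0.013 + 0.07 = 0.083.
MPK = 0.38·1.54·k^(0.38−1) = 0.38·1.54·1.525^(-0.62) ≈ 0.4505.
MPK > 0.083, so the economy is dynamically efficient (under-saving).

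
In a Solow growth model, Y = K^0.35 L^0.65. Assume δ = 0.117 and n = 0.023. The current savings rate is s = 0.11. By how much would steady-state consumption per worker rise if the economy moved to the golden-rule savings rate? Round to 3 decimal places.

Δc ≈ 0.283

n + δ = 0.023 + 0.117 = 0.14.
Current steady state (s = 0.11): k* = (0.11/0.14)^(1/0.65) ≈ 0.6900, y* = 0.6900^0.35 ≈ 0.8782, c* = (1−0.11)·0.8782 ≈ 0.7816.
Setting f'(k) = n+δ gives 0.35·k^(0.35−1) = 0.14, hence k_gold = (0.35/0.14)^(1/0.65) ≈ 4.0946.
y_gold = 4.0946^0.35 ≈ 1.6379, c_gold = y_gold − 0.14·k_gold ≈ 1.0646.
Gain: Δc = 1.0646 − 0.7816 ≈ 0.2830.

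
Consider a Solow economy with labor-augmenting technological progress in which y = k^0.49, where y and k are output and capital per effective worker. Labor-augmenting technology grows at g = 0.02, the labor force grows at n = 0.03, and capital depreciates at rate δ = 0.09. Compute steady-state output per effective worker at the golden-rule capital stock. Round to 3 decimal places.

y_gold ≈ 3.332

n + g + δ = 0.03 + 0.02 + 0.09 = 0.14.
Setting f'(k) = n+g+δ gives 0.49·k^(0.49−1) = 0.14, hence k_gold = (0.49/0.14)^(1/0.51) ≈ 11.6627.
Output: y_gold = k_gold^0.49 = 11.6627^0.49 ≈ 3.3322.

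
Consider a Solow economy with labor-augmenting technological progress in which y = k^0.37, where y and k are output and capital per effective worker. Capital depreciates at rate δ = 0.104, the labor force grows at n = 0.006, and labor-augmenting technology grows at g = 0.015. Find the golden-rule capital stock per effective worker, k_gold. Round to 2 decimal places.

The effective depreciation rate is n + g + δ = 0.006 + 0.015 + 0.104 = 0.125.
Maximizing c = f(k) − (n+g+δ)·k gives f'(k) = n+g+δ, i.e. 0.37·k^(0.37−1) = 0.125, so k_gold = (0.37/0.125)^(1/0.63) ≈ 5.5986.

k_gold ≈ 5.60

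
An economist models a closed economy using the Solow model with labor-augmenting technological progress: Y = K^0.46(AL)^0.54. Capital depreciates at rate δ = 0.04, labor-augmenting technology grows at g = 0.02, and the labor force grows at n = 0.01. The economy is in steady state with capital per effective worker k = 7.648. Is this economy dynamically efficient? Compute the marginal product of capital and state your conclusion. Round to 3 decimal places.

dynamically efficient; MPK ≈ 0.153

Break-even investment rate: n + g + δ = 0.01 + 0.02 + 0.04 = 0.07.
MPK = 0.46·k^(0.46−1) = 0.46·7.648^(-0.54) ≈ 0.1533.
MPK > 0.07, so the economy is dynamically efficient (under-saving).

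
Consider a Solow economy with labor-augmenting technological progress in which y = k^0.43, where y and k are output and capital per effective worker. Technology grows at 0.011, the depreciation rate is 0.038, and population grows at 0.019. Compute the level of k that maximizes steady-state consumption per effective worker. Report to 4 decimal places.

k_gold ≈ 25.4210

n + g + δ = 0.019 + 0.011 + 0.038 = 0.068.
At the golden rule the marginal product of capital equals n+g+δ: 0.43·k^(0.43−1) = 0.068. Solving, k_gold = (0.43/0.068)^(1/0.57) ≈ 25.4210.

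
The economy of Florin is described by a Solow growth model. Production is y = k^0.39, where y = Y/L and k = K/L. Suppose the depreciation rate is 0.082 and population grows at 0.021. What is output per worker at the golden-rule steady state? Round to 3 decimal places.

y_gold ≈ 2.343

The effective depreciation rate is n + δ = 0.021 + 0.082 = 0.103.
Setting f'(k) = n+δ gives 0.39·k^(0.39−1) = 0.103, hence k_gold = (0.39/0.103)^(1/0.61) ≈ 8.8698.
Output: y_gold = k_gold^0.39 = 8.8698^0.39 ≈ 2.3425.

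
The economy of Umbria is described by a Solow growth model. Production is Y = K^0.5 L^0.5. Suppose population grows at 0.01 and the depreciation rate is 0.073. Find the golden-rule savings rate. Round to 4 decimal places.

s_gold = 0.5000

n + δ = 0.01 + 0.073 = 0.083.
At the golden rule MPK = n+δ, and in any Cobb-Douglas steady state s = (n+δ)·k/y = MPK·k/y = capital's share 0.5.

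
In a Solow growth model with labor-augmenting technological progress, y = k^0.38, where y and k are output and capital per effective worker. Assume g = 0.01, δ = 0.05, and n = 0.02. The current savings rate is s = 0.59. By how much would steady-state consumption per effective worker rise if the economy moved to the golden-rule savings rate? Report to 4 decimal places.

n + g + δ = 0.02 + 0.01 + 0.05 = 0.08.
Current steady state (s = 0.59): k* = (0.59/0.08)^(1/0.62) ≈ 25.0967, y* = 25.0967^0.38 ≈ 3.4029, c* = (1−0.59)·3.4029 ≈ 1.3952.
Setting f'(k) = n+g+δ gives 0.38·k^(0.38−1) = 0.08, hence k_gold = (0.38/0.08)^(1/0.62) ≈ 12.3436.
y_gold = 12.3436^0.38 ≈ 2.5986, c_gold = y_gold − 0.08·k_gold ≈ 1.6112.
Gain: Δc = 1.6112 − 1.3952 ≈ 0.2160.

Δc ≈ 0.2160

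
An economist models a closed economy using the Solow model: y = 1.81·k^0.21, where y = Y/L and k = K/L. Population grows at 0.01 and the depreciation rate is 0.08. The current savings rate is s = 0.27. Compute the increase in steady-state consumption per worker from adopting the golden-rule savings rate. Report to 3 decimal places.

Capital per worker breaks even when investment replaces (n + δ)·k; here n + δ = 0.09.
Current steady state (s = 0.27): k* = (0.27·1.81/0.09)^(1/0.79) ≈ 8.5139, y* = 1.81·8.5139^0.21 ≈ 2.8380, c* = (1−0.27)·2.8380 ≈ 2.0717.
At the golden rule the marginal product of capital equals n+δ: 0.21·1.81·k^(0.21−1) = 0.09. Solving, k_gold = (0.21·1.81/0.09)^(1/0.79) ≈ 6.1940.
y_gold = 1.81·6.1940^0.21 ≈ 2.6546, c_gold = y_gold − 0.09·k_gold ≈ 2.0971.
Gain: Δc = 2.0971 − 2.0717 ≈ 0.0254.

Δc ≈ 0.025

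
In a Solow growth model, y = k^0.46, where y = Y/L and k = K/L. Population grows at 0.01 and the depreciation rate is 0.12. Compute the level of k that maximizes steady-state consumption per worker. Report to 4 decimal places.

The effective depreciation rate is n + δ = 0.01 + 0.12 = 0.13.
Setting f'(k) = n+δ gives 0.46·k^(0.46−1) = 0.13, hence k_gold = (0.46/0.13)^(1/0.54) ≈ 10.3830.

k_gold ≈ 10.3830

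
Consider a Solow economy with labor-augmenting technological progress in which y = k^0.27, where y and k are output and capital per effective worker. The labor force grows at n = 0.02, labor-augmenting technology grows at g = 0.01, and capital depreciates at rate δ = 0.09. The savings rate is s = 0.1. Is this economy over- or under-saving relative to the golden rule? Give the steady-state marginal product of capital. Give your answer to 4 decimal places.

The effective depreciation rate is n + g + δ = 0.02 + 0.01 + 0.09 = 0.12.
Steady-state k*: s·k^0.27 = 0.12·k gives k* = (0.1/0.12)^(1/0.73) ≈ 0.7790.
MPK = 0.27·0.7790^(-0.73) ≈ 0.3240.
MPK > n+g+δ = 0.12, so the economy is dynamically efficient (under-saving).

under-saving; MPK ≈ 0.3240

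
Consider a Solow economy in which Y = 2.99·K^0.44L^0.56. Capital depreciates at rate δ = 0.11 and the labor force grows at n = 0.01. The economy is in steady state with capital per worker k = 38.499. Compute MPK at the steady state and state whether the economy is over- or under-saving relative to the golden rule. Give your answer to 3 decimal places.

The effective depreciation rate is n + δ = 0.01 + 0.11 = 0.12.
MPK = 0.44·2.99·k^(0.44−1) = 0.44·2.99·38.499^(-0.56) ≈ 0.1703.
MPK > 0.12, so the economy is dynamically efficient (under-saving).

under-saving; MPK ≈ 0.170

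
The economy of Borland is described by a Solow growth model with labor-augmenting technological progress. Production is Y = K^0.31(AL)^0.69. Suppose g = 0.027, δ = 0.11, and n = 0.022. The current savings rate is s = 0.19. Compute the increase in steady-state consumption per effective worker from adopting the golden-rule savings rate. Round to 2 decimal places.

Break-even investment rate: n + g + δ = 0.022 + 0.027 + 0.11 = 0.159.
Current steady state (s = 0.19): k* = (0.19/0.159)^(1/0.69) ≈ 1.2945, y* = 1.2945^0.31 ≈ 1.0833, c* = (1−0.19)·1.0833 ≈ 0.8775.
Maximizing c = f(k) − (n+g+δ)·k gives f'(k) = n+g+δ, i.e. 0.31·k^(0.31−1) = 0.159, so k_gold = (0.31/0.159)^(1/0.69) ≈ 2.6317.
y_gold = 2.6317^0.31 ≈ 1.3498, c_gold = y_gold − 0.159·k_gold ≈ 0.9314.
Gain: Δc = 0.9314 − 0.8775 ≈ 0.0539.

Δc ≈ 0.05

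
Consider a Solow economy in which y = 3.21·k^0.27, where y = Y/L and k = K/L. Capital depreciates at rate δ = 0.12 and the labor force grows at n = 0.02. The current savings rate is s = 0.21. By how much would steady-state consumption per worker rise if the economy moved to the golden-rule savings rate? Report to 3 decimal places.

Δc ≈ 0.064

n + δ = 0.02 + 0.12 = 0.14.
Current steady state (s = 0.21): k* = (0.21·3.21/0.14)^(1/0.73) ≈ 8.6112, y* = 3.21·8.6112^0.27 ≈ 5.7408, c* = (1−0.21)·5.7408 ≈ 4.5352.
Golden rule sets MPK = n+δ: 0.27·3.21·k^(0.27−1) = 0.14, so k_gold = (0.27·3.21/0.14)^(1/0.73) ≈ 12.1500.
y_gold = 3.21·12.1500^0.27 ≈ 6.3000, c_gold = y_gold − 0.14·k_gold ≈ 4.5990.
Gain: Δc = 4.5990 − 4.5352 ≈ 0.0638.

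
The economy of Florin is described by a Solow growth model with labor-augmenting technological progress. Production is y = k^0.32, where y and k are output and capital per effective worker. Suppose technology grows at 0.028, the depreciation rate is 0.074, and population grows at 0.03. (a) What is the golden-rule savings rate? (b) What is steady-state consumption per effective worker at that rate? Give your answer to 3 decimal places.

(a) s_gold = 0.320; (b) c_gold ≈ 1.032

Break-even investment rate: n + g + δ = 0.03 + 0.028 + 0.074 = 0.132.
For Cobb-Douglas, s_gold equals capital's share: s_gold = 0.32.
Golden rule sets MPK = n+g+δ: 0.32·k^(0.32−1) = 0.132, so k_gold = (0.32/0.132)^(1/0.68) ≈ 3.6775.
y_gold = 3.6775^0.32 ≈ 1.5170; c_gold = (1−0.32)·y_gold ≈ 1.0315.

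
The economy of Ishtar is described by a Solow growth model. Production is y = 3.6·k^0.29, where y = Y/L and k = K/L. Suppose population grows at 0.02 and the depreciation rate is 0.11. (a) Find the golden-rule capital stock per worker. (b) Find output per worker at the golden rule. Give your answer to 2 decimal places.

(a) k_gold ≈ 18.81; (b) y_gold ≈ 8.43

Capital per worker breaks even when investment replaces (n + δ)·k; here n + δ = 0.13.
Maximizing c = f(k) − (n+δ)·k gives f'(k) = n+δ, i.e. 0.29·3.6·k^(0.29−1) = 0.13, so k_gold = (0.29·3.6/0.13)^(1/0.71) ≈ 18.8064.
y_gold = 3.6·18.8064^0.29 ≈ 8.4305.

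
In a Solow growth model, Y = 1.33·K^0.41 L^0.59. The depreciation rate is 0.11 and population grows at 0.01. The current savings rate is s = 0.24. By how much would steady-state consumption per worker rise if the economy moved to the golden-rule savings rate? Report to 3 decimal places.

Δc ≈ 0.252

The effective depreciation rate is n + δ = 0.01 + 0.11 = 0.12.
Current steady state (s = 0.24): k* = (0.24·1.33/0.12)^(1/0.59) ≈ 5.2497, y* = 1.33·5.2497^0.41 ≈ 2.6249, c* = (1−0.24)·2.6249 ≈ 1.9949.
At the golden rule the marginal product of capital equals n+δ: 0.41·1.33·k^(0.41−1) = 0.12. Solving, k_gold = (0.41·1.33/0.12)^(1/0.59) ≈ 13.0116.
y_gold = 1.33·13.0116^0.41 ≈ 3.8083, c_gold = y_gold − 0.12·k_gold ≈ 2.2469.
Gain: Δc = 2.2469 − 1.9949 ≈ 0.2520.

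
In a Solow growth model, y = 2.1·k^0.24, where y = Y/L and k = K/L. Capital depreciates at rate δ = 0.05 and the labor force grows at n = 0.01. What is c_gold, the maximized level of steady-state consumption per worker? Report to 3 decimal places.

c_gold ≈ 3.125

n + δ = 0.01 + 0.05 = 0.06.
At the golden rule the marginal product of capital equals n+δ: 0.24·2.1·k^(0.24−1) = 0.06. Solving, k_gold = (0.24·2.1/0.06)^(1/0.76) ≈ 16.4497.
y_gold = 2.1·16.4497^0.24 ≈ 4.1124.
c_gold = y_gold − (n+δ)·k_gold = 4.1124 − 0.06·16.4497 ≈ 3.1254.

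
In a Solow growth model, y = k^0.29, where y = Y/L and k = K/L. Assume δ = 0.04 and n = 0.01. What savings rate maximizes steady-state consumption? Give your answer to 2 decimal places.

s_gold = 0.29

n + δ = 0.01 + 0.04 = 0.05.
At the golden rule MPK = n+δ, and in any Cobb-Douglas steady state s = (n+δ)·k/y = MPK·k/y = capital's share 0.29.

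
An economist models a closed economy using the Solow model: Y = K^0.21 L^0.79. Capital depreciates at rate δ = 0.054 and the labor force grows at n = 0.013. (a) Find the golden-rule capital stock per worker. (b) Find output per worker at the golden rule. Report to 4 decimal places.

(a) k_gold ≈ 4.2465; (b) y_gold ≈ 1.3548

n + δ = 0.013 + 0.054 = 0.067.
Setting f'(k) = n+δ gives 0.21·k^(0.21−1) = 0.067, hence k_gold = (0.21/0.067)^(1/0.79) ≈ 4.2465.
y_gold = 4.2465^0.21 ≈ 1.3548.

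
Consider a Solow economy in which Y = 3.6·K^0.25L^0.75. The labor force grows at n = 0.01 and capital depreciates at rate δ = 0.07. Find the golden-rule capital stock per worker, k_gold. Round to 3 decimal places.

k_gold ≈ 25.208

n + δ = 0.01 + 0.07 = 0.08.
Golden rule sets MPK = n+δ: 0.25·3.6·k^(0.25−1) = 0.08, so k_gold = (0.25·3.6/0.08)^(1/0.75) ≈ 25.2079.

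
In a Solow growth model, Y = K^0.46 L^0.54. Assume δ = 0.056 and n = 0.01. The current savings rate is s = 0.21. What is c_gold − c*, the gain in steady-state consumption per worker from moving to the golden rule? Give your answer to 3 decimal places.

The effective depreciation rate is n + δ = 0.01 + 0.056 = 0.066.
Current steady state (s = 0.21): k* = (0.21/0.066)^(1/0.54) ≈ 8.5287, y* = 8.5287^0.46 ≈ 2.6804, c* = (1−0.21)·2.6804 ≈ 2.1175.
Golden rule sets MPK = n+δ: 0.46·k^(0.46−1) = 0.066, so k_gold = (0.46/0.066)^(1/0.54) ≈ 36.4340.
y_gold = 36.4340^0.46 ≈ 5.2275, c_gold = y_gold − 0.066·k_gold ≈ 2.8228.
Gain: Δc = 2.8228 − 2.1175 ≈ 0.7053.

Δc ≈ 0.705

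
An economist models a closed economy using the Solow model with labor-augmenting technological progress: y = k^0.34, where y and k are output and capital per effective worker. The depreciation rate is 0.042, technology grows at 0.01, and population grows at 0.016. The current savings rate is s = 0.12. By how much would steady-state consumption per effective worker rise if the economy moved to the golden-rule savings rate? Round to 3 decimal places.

Δc ≈ 0.333

Capital per effective worker breaks even when investment replaces (n + g + δ)·k; here n + g + δ = 0.068.
Current steady state (s = 0.12): k* = (0.12/0.068)^(1/0.66) ≈ 2.3645, y* = 2.3645^0.34 ≈ 1.3399, c* = (1−0.12)·1.3399 ≈ 1.1791.
Maximizing c = f(k) − (n+g+δ)·k gives f'(k) = n+g+δ, i.e. 0.34·k^(0.34−1) = 0.068, so k_gold = (0.34/0.068)^(1/0.66) ≈ 11.4563.
y_gold = 11.4563^0.34 ≈ 2.2913, c_gold = y_gold − 0.068·k_gold ≈ 1.5122.
Gain: Δc = 1.5122 − 1.1791 ≈ 0.3331.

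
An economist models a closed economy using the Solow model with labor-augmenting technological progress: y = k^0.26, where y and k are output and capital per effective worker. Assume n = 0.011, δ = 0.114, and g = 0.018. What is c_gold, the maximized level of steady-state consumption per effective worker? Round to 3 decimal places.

The effective depreciation rate is n + g + δ = 0.011 + 0.018 + 0.114 = 0.143.
At the golden rule the marginal product of capital equals n+g+δ: 0.26·k^(0.26−1) = 0.143. Solving, k_gold = (0.26/0.143)^(1/0.74) ≈ 2.2432.
y_gold = 2.2432^0.26 ≈ 1.2337.
c_gold = y_gold − (n+g+δ)·k_gold = 1.2337 − 0.143·2.2432 ≈ 0.9130.

c_gold ≈ 0.913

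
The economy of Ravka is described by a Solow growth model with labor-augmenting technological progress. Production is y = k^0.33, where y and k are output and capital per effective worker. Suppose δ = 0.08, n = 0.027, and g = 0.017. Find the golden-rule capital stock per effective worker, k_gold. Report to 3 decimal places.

k_gold ≈ 4.310

The effective depreciation rate is n + g + δ = 0.027 + 0.017 + 0.08 = 0.124.
Setting f'(k) = n+g+δ gives 0.33·k^(0.33−1) = 0.124, hence k_gold = (0.33/0.124)^(1/0.67) ≈ 4.3099.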